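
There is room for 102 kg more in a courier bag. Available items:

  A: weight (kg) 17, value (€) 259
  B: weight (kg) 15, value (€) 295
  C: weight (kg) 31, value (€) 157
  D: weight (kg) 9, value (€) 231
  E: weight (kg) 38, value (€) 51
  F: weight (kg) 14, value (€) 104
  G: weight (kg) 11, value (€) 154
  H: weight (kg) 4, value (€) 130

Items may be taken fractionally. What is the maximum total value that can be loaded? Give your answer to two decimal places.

Ratios (sorted): H 32.50, D 25.67, B 19.67, A 15.24, G 14.00, F 7.43, C 5.06, E 1.34
take H (4 @ 130); take D (9 @ 231); take B (15 @ 295); take A (17 @ 259); take G (11 @ 154); take F (14 @ 104); take C (31 @ 157); take 1/38 of E → 1.34. Capacity used 102/102.
Total value = 1331.34

1331.34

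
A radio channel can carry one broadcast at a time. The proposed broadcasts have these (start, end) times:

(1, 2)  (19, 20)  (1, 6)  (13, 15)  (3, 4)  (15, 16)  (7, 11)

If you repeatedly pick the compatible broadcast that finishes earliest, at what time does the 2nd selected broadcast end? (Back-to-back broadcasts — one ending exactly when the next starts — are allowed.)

By end time: (1,2), (3,4), (1,6), (7,11), (13,15), (15,16), (19,20).
Pick (1,2); next start ≥ 2 → (3,4); next start ≥ 4 → (7,11); next start ≥ 11 → (13,15); next start ≥ 15 → (15,16); next start ≥ 16 → (19,20).
Selected: (1,2) (3,4) (7,11) (13,15) (15,16) (19,20)

4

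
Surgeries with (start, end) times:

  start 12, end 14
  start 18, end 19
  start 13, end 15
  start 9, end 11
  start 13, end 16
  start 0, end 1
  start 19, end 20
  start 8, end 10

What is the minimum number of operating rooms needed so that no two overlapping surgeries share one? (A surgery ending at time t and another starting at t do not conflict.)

The answer is the maximum number of intervals overlapping at any instant.
starts: [0, 8, 9, 12, 13, 13, 18, 19]
ends:   [1, 10, 11, 14, 15, 16, 19, 20]
s0→1 e1→0 s8→1 s9→2 e10→1 e11→0 s12→1 s13→2 s13→3  — peak 3.

3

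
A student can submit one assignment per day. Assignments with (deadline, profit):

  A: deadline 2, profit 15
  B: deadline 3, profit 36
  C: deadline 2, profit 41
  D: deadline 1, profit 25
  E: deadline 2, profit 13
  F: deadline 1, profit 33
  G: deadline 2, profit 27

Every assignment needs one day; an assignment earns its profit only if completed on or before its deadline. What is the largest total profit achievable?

110

Sort by profit descending; place each in the latest free slot ≤ its deadline.
By profit: C(d2,41), B(d3,36), F(d1,33), G(d2,27), D(d1,25), A(d2,15), E(d2,13)
C→slot 2; B→slot 3; F→slot 1; G skipped; D skipped; A skipped; E skipped.
Profit = 33 + 41 + 36 = 110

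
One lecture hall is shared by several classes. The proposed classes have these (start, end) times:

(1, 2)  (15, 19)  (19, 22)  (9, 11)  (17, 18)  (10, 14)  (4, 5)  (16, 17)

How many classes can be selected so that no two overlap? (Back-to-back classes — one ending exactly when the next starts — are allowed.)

6

Order by finish time; keep every interval that doesn't clash with the previous kept one.
By end time: (1,2), (4,5), (9,11), (10,14), (16,17), (17,18), (15,19), (19,22).
Pick (1,2); next start ≥ 2 → (4,5); next start ≥ 5 → (9,11); next start ≥ 11 → (16,17); next start ≥ 17 → (17,18); next start ≥ 18 → (19,22).
Selected 6 classes.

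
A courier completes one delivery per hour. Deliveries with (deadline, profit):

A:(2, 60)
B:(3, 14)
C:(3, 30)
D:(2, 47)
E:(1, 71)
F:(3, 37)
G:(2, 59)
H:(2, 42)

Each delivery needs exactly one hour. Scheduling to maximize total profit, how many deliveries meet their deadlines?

3

Take jobs in profit order; each goes to the latest open slot no later than its deadline.
By profit: E(d1,71), A(d2,60), G(d2,59), D(d2,47), H(d2,42), F(d3,37), C(d3,30), B(d3,14)
E→slot 1; A→slot 2; G skipped; D skipped; H skipped; F→slot 3; C skipped; B skipped.
3 of 8 scheduled.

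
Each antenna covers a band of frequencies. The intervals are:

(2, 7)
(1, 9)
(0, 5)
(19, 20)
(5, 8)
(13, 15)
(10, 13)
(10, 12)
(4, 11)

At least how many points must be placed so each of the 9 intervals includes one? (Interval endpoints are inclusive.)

Sort by right endpoint; whenever an interval is uncovered, place a point at its right end.
By right end: [0,5]  [2,7]  [5,8]  [1,9]  [4,11]  [10,12]  [10,13]  [13,15]  [19,20]
[0,5] uncovered → point at 5; [10,12] uncovered → point at 12; [13,15] uncovered → point at 15; [19,20] uncovered → point at 20.
Points: 5, 12, 15, 20 (4 total).

4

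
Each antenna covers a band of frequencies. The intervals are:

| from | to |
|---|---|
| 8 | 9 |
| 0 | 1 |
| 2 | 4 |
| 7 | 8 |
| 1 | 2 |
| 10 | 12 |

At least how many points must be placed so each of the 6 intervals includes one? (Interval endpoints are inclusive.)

4

By right end: [0,1]  [1,2]  [2,4]  [7,8]  [8,9]  [10,12]
[0,1] uncovered → point at 1; [2,4] uncovered → point at 4; [7,8] uncovered → point at 8; [10,12] uncovered → point at 12.
Points: 1, 4, 8, 12 (4 total).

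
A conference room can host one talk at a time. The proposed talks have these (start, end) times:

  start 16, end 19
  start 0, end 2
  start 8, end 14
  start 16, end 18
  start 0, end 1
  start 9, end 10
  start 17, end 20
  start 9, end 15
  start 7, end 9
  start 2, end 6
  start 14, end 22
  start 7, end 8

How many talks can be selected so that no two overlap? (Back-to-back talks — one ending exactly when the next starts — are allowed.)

5

Sorted by end: (0,1)  (0,2)  (2,6)  (7,8)  (7,9)  (9,10)  (8,14)  (9,15)  (16,18)  (16,19)  (17,20)  (14,22)
take (0,1); take (2,6); take (7,8); take (9,10); skip (9,15); take (16,18); skip (17,20); skip (14,22).
Selected 5 talks.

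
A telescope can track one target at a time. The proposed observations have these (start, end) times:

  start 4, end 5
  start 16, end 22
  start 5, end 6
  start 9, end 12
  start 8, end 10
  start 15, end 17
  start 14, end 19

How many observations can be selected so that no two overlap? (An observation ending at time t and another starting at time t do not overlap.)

Greedy by earliest finish: after sorting by end time, pick each interval compatible with the last pick.
Sorted by end: (4,5)  (5,6)  (8,10)  (9,12)  (15,17)  (14,19)  (16,22)
take (4,5); take (5,6); take (8,10); take (15,17).
Selected 4 observations.

4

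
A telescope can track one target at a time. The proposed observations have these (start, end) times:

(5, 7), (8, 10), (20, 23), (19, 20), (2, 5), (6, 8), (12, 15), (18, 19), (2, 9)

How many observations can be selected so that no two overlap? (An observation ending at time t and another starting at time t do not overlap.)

7

Sorted by end: (2,5)  (5,7)  (6,8)  (2,9)  (8,10)  (12,15)  (18,19)  (19,20)  (20,23)
take (2,5); take (5,7); take (8,10); take (12,15); take (18,19); take (19,20); take (20,23).
Selected 7 observations.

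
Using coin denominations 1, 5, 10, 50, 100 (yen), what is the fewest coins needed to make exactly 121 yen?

4

Use the largest denomination that fits, subtract, and repeat.
121 − 1×100→21 − 2×10→1 − 1×1→0
Total coins = 1 + 2 + 1 = 4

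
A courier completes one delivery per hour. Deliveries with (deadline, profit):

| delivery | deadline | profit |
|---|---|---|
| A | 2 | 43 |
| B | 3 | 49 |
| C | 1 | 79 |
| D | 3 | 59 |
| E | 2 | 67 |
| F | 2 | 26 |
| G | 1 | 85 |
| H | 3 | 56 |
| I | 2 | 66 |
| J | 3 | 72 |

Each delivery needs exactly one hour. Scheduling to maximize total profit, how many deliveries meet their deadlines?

Take jobs in profit order; each goes to the latest open slot no later than its deadline.
By profit: G(d1,85), C(d1,79), J(d3,72), E(d2,67), I(d2,66), D(d3,59), H(d3,56), B(d3,49), A(d2,43), F(d2,26)
G→slot 1; C skipped; J→slot 3; E→slot 2; I skipped; D skipped; H skipped; B skipped; A skipped; F skipped.
3 of 10 scheduled.

3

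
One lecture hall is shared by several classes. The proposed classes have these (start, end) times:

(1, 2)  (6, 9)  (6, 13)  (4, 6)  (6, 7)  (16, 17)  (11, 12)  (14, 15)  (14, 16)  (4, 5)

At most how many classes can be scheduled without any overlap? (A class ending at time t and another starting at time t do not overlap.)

6

Order by finish time; keep every interval that doesn't clash with the previous kept one.
By end time: (1,2), (4,5), (4,6), (6,7), (6,9), (11,12), (6,13), (14,15), (14,16), (16,17).
Pick (1,2); next start ≥ 2 → (4,5); next start ≥ 5 → (6,7); next start ≥ 7 → (11,12); next start ≥ 12 → (14,15); next start ≥ 15 → (16,17).
Selected 6 classes.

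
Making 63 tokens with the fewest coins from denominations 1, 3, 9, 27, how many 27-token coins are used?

2

Use the largest denomination that fits, subtract, and repeat.
63 = 2×27 + 1×9
Count of 27: 2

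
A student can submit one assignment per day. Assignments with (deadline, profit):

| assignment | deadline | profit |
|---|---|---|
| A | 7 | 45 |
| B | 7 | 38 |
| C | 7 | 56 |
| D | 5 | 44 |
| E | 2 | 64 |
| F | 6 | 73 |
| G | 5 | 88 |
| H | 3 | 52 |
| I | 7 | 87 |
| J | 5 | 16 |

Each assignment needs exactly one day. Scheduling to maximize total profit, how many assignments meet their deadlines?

7

Sort by profit descending; place each in the latest free slot ≤ its deadline.
By profit: G(d5,88), I(d7,87), F(d6,73), E(d2,64), C(d7,56), H(d3,52), A(d7,45), D(d5,44), B(d7,38), J(d5,16)
G→slot 5; I→slot 7; F→slot 6; E→slot 2; C→slot 4; H→slot 3; A→slot 1; D skipped; B skipped; J skipped.
7 of 10 scheduled.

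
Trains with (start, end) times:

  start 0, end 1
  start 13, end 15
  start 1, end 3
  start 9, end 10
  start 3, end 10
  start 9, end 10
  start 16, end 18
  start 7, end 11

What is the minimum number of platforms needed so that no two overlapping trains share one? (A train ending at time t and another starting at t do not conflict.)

4

The answer is the maximum number of intervals overlapping at any instant.
starts: [0, 1, 3, 7, 9, 9, 13, 16]
ends:   [1, 3, 10, 10, 10, 11, 15, 18]
s0→1 e1→0 s1→1 e3→0 s3→1 s7→2 s9→3 s9→4  — peak 4.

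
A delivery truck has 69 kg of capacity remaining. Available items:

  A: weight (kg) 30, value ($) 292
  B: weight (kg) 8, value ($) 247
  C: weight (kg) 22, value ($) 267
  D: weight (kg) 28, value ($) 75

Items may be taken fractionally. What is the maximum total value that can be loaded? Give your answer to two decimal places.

830.11

Sort by value per unit weight and fill in that order.
Ratios (sorted): B 30.88, C 12.14, A 9.73, D 2.68
take B (8 @ 247); take C (22 @ 267); take A (30 @ 292); take 9/28 of D → 24.11. Capacity used 69/69.
Total value = 830.11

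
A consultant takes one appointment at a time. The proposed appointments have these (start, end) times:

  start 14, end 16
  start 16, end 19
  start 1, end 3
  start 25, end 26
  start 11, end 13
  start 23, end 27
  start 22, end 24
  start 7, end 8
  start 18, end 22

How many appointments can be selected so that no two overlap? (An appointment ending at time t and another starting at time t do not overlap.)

7

Sorted by end: (1,3)  (7,8)  (11,13)  (14,16)  (16,19)  (18,22)  (22,24)  (25,26)  (23,27)
take (1,3); take (7,8); take (11,13); take (14,16); take (16,19); take (22,24); take (25,26); skip (23,27).
Selected 7 appointments.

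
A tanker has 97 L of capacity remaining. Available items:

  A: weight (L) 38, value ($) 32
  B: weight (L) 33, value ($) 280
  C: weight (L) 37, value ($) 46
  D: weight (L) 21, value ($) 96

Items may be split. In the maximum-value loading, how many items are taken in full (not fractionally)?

Order: B (280/33=8.48) > D (96/21=4.57) > C (46/37=1.24) > A (32/38=0.84)
Fill: take B (33 @ 280) → take D (21 @ 96) → take C (37 @ 46) → take 6/38 of A → 5.05; 97/97 used.
3 item(s) taken whole; one partial (take 6/38 of A).

3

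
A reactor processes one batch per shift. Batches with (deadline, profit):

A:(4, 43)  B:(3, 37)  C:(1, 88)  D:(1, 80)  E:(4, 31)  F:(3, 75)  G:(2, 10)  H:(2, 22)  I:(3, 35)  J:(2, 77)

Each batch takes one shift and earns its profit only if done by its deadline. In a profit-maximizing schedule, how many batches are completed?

Sort by profit descending; place each in the latest free slot ≤ its deadline.
Profit order: C=88 D=80 J=77 F=75 A=43 B=37 I=35 E=31 H=22 G=10
Assign: C→slot 1, D skipped, J→slot 2, F→slot 3, A→slot 4, B skipped, I skipped, E skipped, H skipped, G skipped.
Slots: [1:C] [2:J] [3:F] [4:A]
4 of 10 scheduled.

4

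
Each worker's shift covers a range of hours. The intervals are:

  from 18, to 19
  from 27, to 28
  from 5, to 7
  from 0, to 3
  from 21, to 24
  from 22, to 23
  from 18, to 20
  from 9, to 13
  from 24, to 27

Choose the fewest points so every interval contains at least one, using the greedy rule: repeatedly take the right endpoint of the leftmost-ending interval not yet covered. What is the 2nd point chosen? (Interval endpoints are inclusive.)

7

Process intervals by earliest right end; each time one isn't hit yet, stab at its right endpoint.
Sorted: [0,3] [5,7] [9,13] [18,19] [18,20] [22,23] [21,24] [24,27] [27,28]
{[0,3]} hit by 3; {[5,7]} hit by 7; {[9,13]} hit by 13; {[18,19],[18,20]} hit by 19; {[22,23],[21,24]} hit by 23; {[24,27],[27,28]} hit by 27.
Points: 3, 7, 13, 19, 23, 27 (6 total).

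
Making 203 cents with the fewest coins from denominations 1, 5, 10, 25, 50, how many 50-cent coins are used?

4

203 − 4×50→3 − 3×1→0
Count of 50: 4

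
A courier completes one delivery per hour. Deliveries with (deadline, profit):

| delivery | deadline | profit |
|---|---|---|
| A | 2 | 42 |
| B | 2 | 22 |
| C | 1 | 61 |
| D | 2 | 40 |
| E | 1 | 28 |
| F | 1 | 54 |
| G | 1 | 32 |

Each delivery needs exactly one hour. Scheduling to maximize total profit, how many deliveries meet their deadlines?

2

Sort by profit descending; place each in the latest free slot ≤ its deadline.
By profit: C(d1,61), F(d1,54), A(d2,42), D(d2,40), G(d1,32), E(d1,28), B(d2,22)
C→slot 1; F skipped; A→slot 2; D skipped; G skipped; E skipped; B skipped.
2 of 7 scheduled.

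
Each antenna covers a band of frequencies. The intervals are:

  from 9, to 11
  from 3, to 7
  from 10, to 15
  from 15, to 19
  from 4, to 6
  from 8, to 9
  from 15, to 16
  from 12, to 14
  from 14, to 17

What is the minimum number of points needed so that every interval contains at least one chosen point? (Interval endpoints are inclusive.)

4

Process intervals by earliest right end; each time one isn't hit yet, stab at its right endpoint.
By right end: [4,6]  [3,7]  [8,9]  [9,11]  [12,14]  [10,15]  [15,16]  [14,17]  [15,19]
[4,6] uncovered → point at 6; [8,9] uncovered → point at 9; [12,14] uncovered → point at 14; [15,16] uncovered → point at 16.
Points: 6, 9, 14, 16 (4 total).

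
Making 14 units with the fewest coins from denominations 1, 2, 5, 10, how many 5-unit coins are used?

Use the largest denomination that fits, subtract, and repeat.
14 − 1×10→4 − 2×2→0
Count of 5: 0

0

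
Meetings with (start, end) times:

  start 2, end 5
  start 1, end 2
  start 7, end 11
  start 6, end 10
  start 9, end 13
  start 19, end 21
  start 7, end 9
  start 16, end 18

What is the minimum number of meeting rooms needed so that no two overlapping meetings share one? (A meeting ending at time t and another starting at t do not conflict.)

3

starts: [1, 2, 6, 7, 7, 9, 16, 19]
ends:   [2, 5, 9, 10, 11, 13, 18, 21]
s1→1 e2→0 s2→1 e5→0 s6→1 s7→2 s7→3  — peak 3.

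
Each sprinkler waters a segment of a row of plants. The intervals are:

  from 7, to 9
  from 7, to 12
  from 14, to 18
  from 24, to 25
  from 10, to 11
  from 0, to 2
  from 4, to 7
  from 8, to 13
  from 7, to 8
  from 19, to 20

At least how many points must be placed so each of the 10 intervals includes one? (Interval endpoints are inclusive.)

6

Sort by right endpoint; whenever an interval is uncovered, place a point at its right end.
Sorted: [0,2] [4,7] [7,8] [7,9] [10,11] [7,12] [8,13] [14,18] [19,20] [24,25]
{[0,2]} hit by 2; {[4,7],[7,8],[7,9]} hit by 7; {[10,11],[7,12],[8,13]} hit by 11; {[14,18]} hit by 18; {[19,20]} hit by 20; {[24,25]} hit by 25.
Points: 2, 7, 11, 18, 20, 25 (6 total).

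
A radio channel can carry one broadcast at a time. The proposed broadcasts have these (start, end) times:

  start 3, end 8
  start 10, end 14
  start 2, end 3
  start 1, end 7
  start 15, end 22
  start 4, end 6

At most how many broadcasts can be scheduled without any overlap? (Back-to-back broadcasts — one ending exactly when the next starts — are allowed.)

4

Sorted by end: (2,3)  (4,6)  (1,7)  (3,8)  (10,14)  (15,22)
take (2,3); take (4,6); take (10,14); take (15,22).
Selected 4 broadcasts.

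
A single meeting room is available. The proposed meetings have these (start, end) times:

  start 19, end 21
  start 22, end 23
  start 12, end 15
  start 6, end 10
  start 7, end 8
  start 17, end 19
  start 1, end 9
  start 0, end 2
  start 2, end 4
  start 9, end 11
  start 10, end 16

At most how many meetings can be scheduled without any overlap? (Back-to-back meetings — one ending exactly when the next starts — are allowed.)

8

Sorted by end: (0,2)  (2,4)  (7,8)  (1,9)  (6,10)  (9,11)  (12,15)  (10,16)  (17,19)  (19,21)  (22,23)
take (0,2); take (2,4); take (7,8); skip (1,9); take (9,11); take (12,15); skip (10,16); take (17,19); take (19,21); take (22,23).
Selected 8 meetings.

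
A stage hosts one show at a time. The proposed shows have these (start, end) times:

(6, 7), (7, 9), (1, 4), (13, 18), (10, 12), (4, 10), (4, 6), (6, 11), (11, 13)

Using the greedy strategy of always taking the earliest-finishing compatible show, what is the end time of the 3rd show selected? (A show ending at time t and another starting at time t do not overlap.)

Sort by end time and greedily take each interval whose start is ≥ the last chosen end.
By end time: (1,4), (4,6), (6,7), (7,9), (4,10), (6,11), (10,12), (11,13), (13,18).
Pick (1,4); next start ≥ 4 → (4,6); next start ≥ 6 → (6,7); next start ≥ 7 → (7,9); next start ≥ 9 → (10,12); next start ≥ 12 → (13,18).
Selected: (1,4) (4,6) (6,7) (7,9) (10,12) (13,18)

7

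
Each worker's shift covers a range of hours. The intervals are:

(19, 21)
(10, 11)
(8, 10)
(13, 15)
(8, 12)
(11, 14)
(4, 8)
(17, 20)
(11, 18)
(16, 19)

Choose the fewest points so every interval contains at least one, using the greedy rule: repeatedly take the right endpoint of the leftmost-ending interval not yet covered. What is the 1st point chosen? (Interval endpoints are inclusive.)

8

Sort by right endpoint; whenever an interval is uncovered, place a point at its right end.
Sorted: [4,8] [8,10] [10,11] [8,12] [11,14] [13,15] [11,18] [16,19] [17,20] [19,21]
{[4,8],[8,10]} hit by 8; {[10,11],[8,12],[11,14]} hit by 11; {[13,15],[11,18]} hit by 15; {[16,19],[17,20],[19,21]} hit by 19.
Points: 8, 11, 15, 19 (4 total).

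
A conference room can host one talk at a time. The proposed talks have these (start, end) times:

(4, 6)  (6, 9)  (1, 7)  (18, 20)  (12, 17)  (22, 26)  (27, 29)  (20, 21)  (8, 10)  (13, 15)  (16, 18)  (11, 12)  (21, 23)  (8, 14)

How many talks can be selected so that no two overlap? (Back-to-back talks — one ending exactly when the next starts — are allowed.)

9

By end time: (4,6), (1,7), (6,9), (8,10), (11,12), (8,14), (13,15), (12,17), (16,18), (18,20), (20,21), (21,23), (22,26), (27,29).
Pick (4,6); next start ≥ 6 → (6,9); next start ≥ 9 → (11,12); next start ≥ 12 → (13,15); next start ≥ 15 → (16,18); next start ≥ 18 → (18,20); next start ≥ 20 → (20,21); next start ≥ 21 → (21,23); next start ≥ 23 → (27,29).
Selected 9 talks.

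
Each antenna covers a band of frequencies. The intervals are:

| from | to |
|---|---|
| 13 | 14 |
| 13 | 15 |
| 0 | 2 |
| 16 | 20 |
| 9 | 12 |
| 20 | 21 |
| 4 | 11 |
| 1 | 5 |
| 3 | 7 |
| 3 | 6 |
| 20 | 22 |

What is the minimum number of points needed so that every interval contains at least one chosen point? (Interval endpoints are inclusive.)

Sort by right endpoint; whenever an interval is uncovered, place a point at its right end.
Sorted: [0,2] [1,5] [3,6] [3,7] [4,11] [9,12] [13,14] [13,15] [16,20] [20,21] [20,22]
{[0,2],[1,5]} hit by 2; {[3,6],[3,7],[4,11]} hit by 6; {[9,12]} hit by 12; {[13,14],[13,15]} hit by 14; {[16,20],[20,21],[20,22]} hit by 20.
Points: 2, 6, 12, 14, 20 (5 total).

5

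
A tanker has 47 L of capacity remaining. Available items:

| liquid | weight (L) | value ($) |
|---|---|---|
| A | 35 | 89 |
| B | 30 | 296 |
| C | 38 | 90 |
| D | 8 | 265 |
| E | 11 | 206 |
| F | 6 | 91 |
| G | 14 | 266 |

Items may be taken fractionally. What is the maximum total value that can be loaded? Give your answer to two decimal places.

Order: D (265/8=33.12) > G (266/14=19.00) > E (206/11=18.73) > F (91/6=15.17) > B (296/30=9.87) > A (89/35=2.54) > C (90/38=2.37)
Fill: take D (8 @ 265) → take G (14 @ 266) → take E (11 @ 206) → take F (6 @ 91) → take 8/30 of B → 78.93; 47/47 used.
Total value = 906.93

906.93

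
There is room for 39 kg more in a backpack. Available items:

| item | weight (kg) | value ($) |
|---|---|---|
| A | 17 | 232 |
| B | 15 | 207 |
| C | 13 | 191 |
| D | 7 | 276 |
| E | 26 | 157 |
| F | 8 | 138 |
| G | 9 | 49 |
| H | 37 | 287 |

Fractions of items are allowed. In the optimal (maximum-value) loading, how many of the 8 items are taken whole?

Ratios (sorted): D 39.43, F 17.25, C 14.69, B 13.80, A 13.65, H 7.76, E 6.04, G 5.44
take D (7 @ 276); take F (8 @ 138); take C (13 @ 191); take 11/15 of B → 151.80. Capacity used 39/39.
3 item(s) taken whole; one partial (take 11/15 of B).

3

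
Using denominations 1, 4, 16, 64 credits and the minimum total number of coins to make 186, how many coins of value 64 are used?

2

186 − 2×64→58 − 3×16→10 − 2×4→2 − 2×1→0
Count of 64: 2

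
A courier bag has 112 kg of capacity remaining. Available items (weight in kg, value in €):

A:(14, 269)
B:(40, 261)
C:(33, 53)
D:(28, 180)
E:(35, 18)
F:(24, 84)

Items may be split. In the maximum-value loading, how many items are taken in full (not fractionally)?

Greedy by value/weight ratio, highest first.
Ratios (sorted): A 19.21, B 6.53, D 6.43, F 3.50, C 1.61, E 0.51
take A (14 @ 269); take B (40 @ 261); take D (28 @ 180); take F (24 @ 84); take 6/33 of C → 9.64. Capacity used 112/112.
4 item(s) taken whole; one partial (take 6/33 of C).

4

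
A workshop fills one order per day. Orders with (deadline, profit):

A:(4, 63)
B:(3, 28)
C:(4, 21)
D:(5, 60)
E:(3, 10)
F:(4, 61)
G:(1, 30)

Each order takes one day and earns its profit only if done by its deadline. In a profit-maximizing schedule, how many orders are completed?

Take jobs in profit order; each goes to the latest open slot no later than its deadline.
By profit: A(d4,63), F(d4,61), D(d5,60), G(d1,30), B(d3,28), C(d4,21), E(d3,10)
A→slot 4; F→slot 3; D→slot 5; G→slot 1; B→slot 2; C skipped; E skipped.
5 of 7 scheduled.

5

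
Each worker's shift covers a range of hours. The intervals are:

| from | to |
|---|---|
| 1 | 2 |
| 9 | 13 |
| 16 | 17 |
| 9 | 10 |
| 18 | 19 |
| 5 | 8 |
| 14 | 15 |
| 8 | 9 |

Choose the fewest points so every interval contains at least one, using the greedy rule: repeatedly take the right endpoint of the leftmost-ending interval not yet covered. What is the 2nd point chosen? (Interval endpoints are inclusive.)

By right end: [1,2]  [5,8]  [8,9]  [9,10]  [9,13]  [14,15]  [16,17]  [18,19]
[1,2] uncovered → point at 2; [5,8] uncovered → point at 8; [9,10] uncovered → point at 10; [14,15] uncovered → point at 15; [16,17] uncovered → point at 17; [18,19] uncovered → point at 19.
Points: 2, 8, 10, 15, 17, 19 (6 total).

8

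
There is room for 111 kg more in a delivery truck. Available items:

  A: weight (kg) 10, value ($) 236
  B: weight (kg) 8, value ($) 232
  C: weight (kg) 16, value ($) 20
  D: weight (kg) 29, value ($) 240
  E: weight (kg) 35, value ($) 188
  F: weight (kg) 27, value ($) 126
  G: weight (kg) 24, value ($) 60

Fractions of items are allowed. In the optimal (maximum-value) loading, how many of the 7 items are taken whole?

Greedy by value/weight ratio, highest first.
Ratios (sorted): B 29.00, A 23.60, D 8.28, E 5.37, F 4.67, G 2.50, C 1.25
take B (8 @ 232); take A (10 @ 236); take D (29 @ 240); take E (35 @ 188); take F (27 @ 126); take 2/24 of G → 5.00. Capacity used 111/111.
5 item(s) taken whole; one partial (take 2/24 of G).

5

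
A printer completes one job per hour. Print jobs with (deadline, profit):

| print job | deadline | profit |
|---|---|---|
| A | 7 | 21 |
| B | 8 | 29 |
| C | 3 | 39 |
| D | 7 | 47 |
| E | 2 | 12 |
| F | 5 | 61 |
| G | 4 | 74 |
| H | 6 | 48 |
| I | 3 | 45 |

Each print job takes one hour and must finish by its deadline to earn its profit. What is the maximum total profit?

By profit: G(d4,74), F(d5,61), H(d6,48), D(d7,47), I(d3,45), C(d3,39), B(d8,29), A(d7,21), E(d2,12)
G→slot 4; F→slot 5; H→slot 6; D→slot 7; I→slot 3; C→slot 2; B→slot 8; A→slot 1; E skipped.
Profit = 21 + 39 + 45 + 74 + 61 + 48 + 47 + 29 = 364

364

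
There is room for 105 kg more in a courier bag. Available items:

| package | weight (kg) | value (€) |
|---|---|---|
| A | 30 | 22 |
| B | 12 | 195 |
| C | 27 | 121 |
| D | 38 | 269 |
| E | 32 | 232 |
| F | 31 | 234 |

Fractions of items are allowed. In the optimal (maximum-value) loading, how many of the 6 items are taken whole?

3

Greedy by value/weight ratio, highest first.
Order: B (195/12=16.25) > F (234/31=7.55) > E (232/32=7.25) > D (269/38=7.08) > C (121/27=4.48) > A (22/30=0.73)
Fill: take B (12 @ 195) → take F (31 @ 234) → take E (32 @ 232) → take 30/38 of D → 212.37; 105/105 used.
3 item(s) taken whole; one partial (take 30/38 of D).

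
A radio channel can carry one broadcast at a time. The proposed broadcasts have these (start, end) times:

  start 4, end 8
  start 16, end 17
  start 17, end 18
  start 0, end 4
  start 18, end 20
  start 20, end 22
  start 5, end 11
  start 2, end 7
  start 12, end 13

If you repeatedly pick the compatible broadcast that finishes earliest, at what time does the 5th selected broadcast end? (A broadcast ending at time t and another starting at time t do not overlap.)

By end time: (0,4), (2,7), (4,8), (5,11), (12,13), (16,17), (17,18), (18,20), (20,22).
Pick (0,4); next start ≥ 4 → (4,8); next start ≥ 8 → (12,13); next start ≥ 13 → (16,17); next start ≥ 17 → (17,18); next start ≥ 18 → (18,20); next start ≥ 20 → (20,22).
Selected: (0,4) (4,8) (12,13) (16,17) (17,18) (18,20) (20,22)

18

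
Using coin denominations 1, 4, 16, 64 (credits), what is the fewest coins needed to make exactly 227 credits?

Use the largest denomination that fits, subtract, and repeat.
227 = 3×64 + 2×16 + 3×1
Total coins = 3 + 2 + 3 = 8

8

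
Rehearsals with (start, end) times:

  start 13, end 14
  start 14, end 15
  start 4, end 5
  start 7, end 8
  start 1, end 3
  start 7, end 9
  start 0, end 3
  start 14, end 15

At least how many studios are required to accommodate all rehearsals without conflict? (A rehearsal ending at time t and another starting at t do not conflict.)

2

starts: [0, 1, 4, 7, 7, 13, 14, 14]
ends:   [3, 3, 5, 8, 9, 14, 15, 15]
s0→1 s1→2  — peak 2.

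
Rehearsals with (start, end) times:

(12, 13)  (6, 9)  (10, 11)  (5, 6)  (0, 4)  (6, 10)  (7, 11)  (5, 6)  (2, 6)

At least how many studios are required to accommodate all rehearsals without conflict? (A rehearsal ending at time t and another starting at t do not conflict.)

Count concurrent intervals with a sweep; the peak is the room count.
starts: [0, 2, 5, 5, 6, 6, 7, 10, 12]
ends:   [4, 6, 6, 6, 9, 10, 11, 11, 13]
s0→1 s2→2 e4→1 s5→2 s5→3  — peak 3.

3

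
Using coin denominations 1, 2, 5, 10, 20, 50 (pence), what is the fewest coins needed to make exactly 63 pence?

Use the largest denomination that fits, subtract, and repeat.
63 − 1×50→13 − 1×10→3 − 1×2→1 − 1×1→0
Total coins = 1 + 1 + 1 + 1 = 4

4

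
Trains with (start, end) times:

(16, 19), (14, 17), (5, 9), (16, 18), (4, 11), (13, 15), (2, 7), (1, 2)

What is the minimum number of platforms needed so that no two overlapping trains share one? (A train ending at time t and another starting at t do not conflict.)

3

Events (time:±→running): 1:+→1 2:-→0 2:+→1 4:+→2 5:+→3 … peak 3.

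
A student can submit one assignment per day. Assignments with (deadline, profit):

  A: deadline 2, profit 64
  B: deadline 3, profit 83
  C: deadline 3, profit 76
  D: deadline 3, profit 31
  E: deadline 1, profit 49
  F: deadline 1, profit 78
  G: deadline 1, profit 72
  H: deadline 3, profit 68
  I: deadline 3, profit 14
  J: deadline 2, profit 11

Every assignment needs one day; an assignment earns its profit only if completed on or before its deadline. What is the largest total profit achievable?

237

Take jobs in profit order; each goes to the latest open slot no later than its deadline.
By profit: B(d3,83), F(d1,78), C(d3,76), G(d1,72), H(d3,68), A(d2,64), E(d1,49), D(d3,31), I(d3,14), J(d2,11)
B→slot 3; F→slot 1; C→slot 2; G skipped; H skipped; A skipped; E skipped; D skipped; I skipped; J skipped.
Profit = 78 + 76 + 83 = 237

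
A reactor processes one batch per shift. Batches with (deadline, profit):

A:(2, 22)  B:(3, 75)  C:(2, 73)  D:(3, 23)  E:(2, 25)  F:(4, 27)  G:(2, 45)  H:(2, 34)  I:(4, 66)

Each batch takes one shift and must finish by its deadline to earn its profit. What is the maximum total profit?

259

By profit: B(d3,75), C(d2,73), I(d4,66), G(d2,45), H(d2,34), F(d4,27), E(d2,25), D(d3,23), A(d2,22)
B→slot 3; C→slot 2; I→slot 4; G→slot 1; H skipped; F skipped; E skipped; D skipped; A skipped.
Profit = 45 + 73 + 75 + 66 = 259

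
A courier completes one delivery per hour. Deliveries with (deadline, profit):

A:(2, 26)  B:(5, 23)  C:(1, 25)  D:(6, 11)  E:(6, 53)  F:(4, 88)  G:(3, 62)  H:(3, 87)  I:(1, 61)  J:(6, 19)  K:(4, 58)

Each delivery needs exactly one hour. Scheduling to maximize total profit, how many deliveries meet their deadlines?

Sort by profit descending; place each in the latest free slot ≤ its deadline.
By profit: F(d4,88), H(d3,87), G(d3,62), I(d1,61), K(d4,58), E(d6,53), A(d2,26), C(d1,25), B(d5,23), J(d6,19), D(d6,11)
F→slot 4; H→slot 3; G→slot 2; I→slot 1; K skipped; E→slot 6; A skipped; C skipped; B→slot 5; J skipped; D skipped.
6 of 11 scheduled.

6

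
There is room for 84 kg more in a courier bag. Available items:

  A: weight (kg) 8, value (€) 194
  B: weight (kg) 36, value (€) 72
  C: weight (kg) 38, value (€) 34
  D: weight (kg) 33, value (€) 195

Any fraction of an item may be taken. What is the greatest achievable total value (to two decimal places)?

Sort by value per unit weight and fill in that order.
Ratios (sorted): A 24.25, D 5.91, B 2.00, C 0.89
take A (8 @ 194); take D (33 @ 195); take B (36 @ 72); take 7/38 of C → 6.26. Capacity used 84/84.
Total value = 467.26

467.26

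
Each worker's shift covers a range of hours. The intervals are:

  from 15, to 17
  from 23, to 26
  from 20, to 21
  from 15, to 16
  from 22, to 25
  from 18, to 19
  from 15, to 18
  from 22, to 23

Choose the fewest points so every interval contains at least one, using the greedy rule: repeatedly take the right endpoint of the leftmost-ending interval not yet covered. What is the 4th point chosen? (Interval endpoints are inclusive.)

23

Sorted: [15,16] [15,17] [15,18] [18,19] [20,21] [22,23] [22,25] [23,26]
{[15,16],[15,17],[15,18]} hit by 16; {[18,19]} hit by 19; {[20,21]} hit by 21; {[22,23],[22,25],[23,26]} hit by 23.
Points: 16, 19, 21, 23 (4 total).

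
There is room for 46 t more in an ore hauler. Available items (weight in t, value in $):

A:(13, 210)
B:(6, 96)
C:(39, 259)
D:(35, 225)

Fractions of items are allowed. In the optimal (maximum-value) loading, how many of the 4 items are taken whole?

2

Greedy by value/weight ratio, highest first.
Order: A (210/13=16.15) > B (96/6=16.00) > C (259/39=6.64) > D (225/35=6.43)
Fill: take A (13 @ 210) → take B (6 @ 96) → take 27/39 of C → 179.31; 46/46 used.
2 item(s) taken whole; one partial (take 27/39 of C).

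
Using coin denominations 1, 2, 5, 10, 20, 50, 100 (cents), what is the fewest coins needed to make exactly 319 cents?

319 − 3×100→19 − 1×10→9 − 1×5→4 − 2×2→0
Total coins = 3 + 1 + 1 + 2 = 7

7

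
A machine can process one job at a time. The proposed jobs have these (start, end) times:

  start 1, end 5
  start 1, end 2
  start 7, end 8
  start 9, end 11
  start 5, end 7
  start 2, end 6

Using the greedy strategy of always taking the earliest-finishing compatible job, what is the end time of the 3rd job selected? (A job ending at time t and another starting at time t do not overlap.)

By end time: (1,2), (1,5), (2,6), (5,7), (7,8), (9,11).
Pick (1,2); next start ≥ 2 → (2,6); next start ≥ 6 → (7,8); next start ≥ 8 → (9,11).
Selected: (1,2) (2,6) (7,8) (9,11)

8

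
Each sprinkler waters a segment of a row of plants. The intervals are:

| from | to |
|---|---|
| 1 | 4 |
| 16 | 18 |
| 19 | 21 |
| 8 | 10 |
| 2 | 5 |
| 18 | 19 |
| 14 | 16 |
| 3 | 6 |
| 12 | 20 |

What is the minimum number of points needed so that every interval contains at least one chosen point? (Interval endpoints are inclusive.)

4

Sort by right endpoint; whenever an interval is uncovered, place a point at its right end.
By right end: [1,4]  [2,5]  [3,6]  [8,10]  [14,16]  [16,18]  [18,19]  [12,20]  [19,21]
[1,4] uncovered → point at 4; [8,10] uncovered → point at 10; [14,16] uncovered → point at 16; [18,19] uncovered → point at 19.
Points: 4, 10, 16, 19 (4 total).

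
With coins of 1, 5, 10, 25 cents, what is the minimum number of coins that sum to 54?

54 − 2×25→4 − 4×1→0
Total coins = 2 + 4 = 6

6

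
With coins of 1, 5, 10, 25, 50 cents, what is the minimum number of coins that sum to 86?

4

86 − 1×50→36 − 1×25→11 − 1×10→1 − 1×1→0
Total coins = 1 + 1 + 1 + 1 = 4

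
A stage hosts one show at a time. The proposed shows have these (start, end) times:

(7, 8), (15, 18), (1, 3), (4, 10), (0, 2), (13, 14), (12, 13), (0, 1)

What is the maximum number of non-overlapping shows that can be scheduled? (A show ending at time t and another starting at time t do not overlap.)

Greedy by earliest finish: after sorting by end time, pick each interval compatible with the last pick.
By end time: (0,1), (0,2), (1,3), (7,8), (4,10), (12,13), (13,14), (15,18).
Pick (0,1); next start ≥ 1 → (1,3); next start ≥ 3 → (7,8); next start ≥ 8 → (12,13); next start ≥ 13 → (13,14); next start ≥ 14 → (15,18).
Selected 6 shows.

6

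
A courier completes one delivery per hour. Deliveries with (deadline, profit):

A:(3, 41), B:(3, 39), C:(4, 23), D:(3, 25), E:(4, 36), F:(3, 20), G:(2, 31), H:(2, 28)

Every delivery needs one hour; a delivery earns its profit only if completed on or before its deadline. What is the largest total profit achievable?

Profit order: A=41 B=39 E=36 G=31 H=28 D=25 C=23 F=20
Assign: A→slot 3, B→slot 2, E→slot 4, G→slot 1, H skipped, D skipped, C skipped, F skipped.
Slots: [1:G] [2:B] [3:A] [4:E]
Profit = 31 + 39 + 41 + 36 = 147

147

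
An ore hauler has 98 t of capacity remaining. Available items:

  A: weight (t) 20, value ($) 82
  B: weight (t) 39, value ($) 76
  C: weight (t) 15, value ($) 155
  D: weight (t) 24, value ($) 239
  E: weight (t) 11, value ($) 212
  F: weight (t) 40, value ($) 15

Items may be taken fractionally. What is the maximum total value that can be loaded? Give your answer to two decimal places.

742.56

Greedy by value/weight ratio, highest first.
Ratios (sorted): E 19.27, C 10.33, D 9.96, A 4.10, B 1.95, F 0.38
take E (11 @ 212); take C (15 @ 155); take D (24 @ 239); take A (20 @ 82); take 28/39 of B → 54.56. Capacity used 98/98.
Total value = 742.56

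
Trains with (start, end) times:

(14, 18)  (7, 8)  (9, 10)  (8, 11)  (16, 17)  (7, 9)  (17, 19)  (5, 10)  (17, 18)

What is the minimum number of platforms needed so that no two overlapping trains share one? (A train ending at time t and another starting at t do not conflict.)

The answer is the maximum number of intervals overlapping at any instant.
Events (time:±→running): 5:+→1 7:+→2 7:+→3 … peak 3.

3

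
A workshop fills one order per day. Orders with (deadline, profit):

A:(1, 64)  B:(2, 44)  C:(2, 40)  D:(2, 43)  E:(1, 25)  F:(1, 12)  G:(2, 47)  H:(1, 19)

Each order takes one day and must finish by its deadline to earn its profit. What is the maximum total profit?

111

Sort by profit descending; place each in the latest free slot ≤ its deadline.
Profit order: A=64 G=47 B=44 D=43 C=40 E=25 H=19 F=12
Assign: A→slot 1, G→slot 2, B skipped, D skipped, C skipped, E skipped, H skipped, F skipped.
Slots: [1:A] [2:G]
Profit = 64 + 47 = 111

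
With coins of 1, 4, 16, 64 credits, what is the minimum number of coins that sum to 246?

9

Greedy: take as many of the largest coin as possible, then repeat with the remainder.
246 − 3×64→54 − 3×16→6 − 1×4→2 − 2×1→0
Total coins = 3 + 3 + 1 + 2 = 9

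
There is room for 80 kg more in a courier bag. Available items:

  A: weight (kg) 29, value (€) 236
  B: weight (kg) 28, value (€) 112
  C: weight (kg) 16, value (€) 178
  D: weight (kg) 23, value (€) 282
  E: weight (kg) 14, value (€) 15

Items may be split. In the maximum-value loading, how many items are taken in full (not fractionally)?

Sort by value per unit weight and fill in that order.
Order: D (282/23=12.26) > C (178/16=11.12) > A (236/29=8.14) > B (112/28=4.00) > E (15/14=1.07)
Fill: take D (23 @ 282) → take C (16 @ 178) → take A (29 @ 236) → take 12/28 of B → 48.00; 80/80 used.
3 item(s) taken whole; one partial (take 12/28 of B).

3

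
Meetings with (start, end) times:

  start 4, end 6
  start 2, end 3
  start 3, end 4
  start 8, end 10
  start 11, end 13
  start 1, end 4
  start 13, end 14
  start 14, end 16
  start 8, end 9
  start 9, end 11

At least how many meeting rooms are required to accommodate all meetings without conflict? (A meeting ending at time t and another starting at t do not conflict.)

Count concurrent intervals with a sweep; the peak is the room count.
Events (time:±→running): 1:+→1 2:+→2 … peak 2.

2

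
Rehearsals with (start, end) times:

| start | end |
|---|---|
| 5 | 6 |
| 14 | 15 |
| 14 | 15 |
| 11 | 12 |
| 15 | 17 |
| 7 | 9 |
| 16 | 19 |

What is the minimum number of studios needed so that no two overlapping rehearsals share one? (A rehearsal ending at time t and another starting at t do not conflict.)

Events (time:±→running): 5:+→1 6:-→0 7:+→1 9:-→0 11:+→1 12:-→0 14:+→1 14:+→2 … peak 2.

2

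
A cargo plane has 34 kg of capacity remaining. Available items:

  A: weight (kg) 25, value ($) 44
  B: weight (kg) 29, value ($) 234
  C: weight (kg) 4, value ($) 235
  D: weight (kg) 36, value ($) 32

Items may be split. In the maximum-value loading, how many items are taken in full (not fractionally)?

2

Greedy by value/weight ratio, highest first.
Order: C (235/4=58.75) > B (234/29=8.07) > A (44/25=1.76) > D (32/36=0.89)
Fill: take C (4 @ 235) → take B (29 @ 234) → take 1/25 of A → 1.76; 34/34 used.
2 item(s) taken whole; one partial (take 1/25 of A).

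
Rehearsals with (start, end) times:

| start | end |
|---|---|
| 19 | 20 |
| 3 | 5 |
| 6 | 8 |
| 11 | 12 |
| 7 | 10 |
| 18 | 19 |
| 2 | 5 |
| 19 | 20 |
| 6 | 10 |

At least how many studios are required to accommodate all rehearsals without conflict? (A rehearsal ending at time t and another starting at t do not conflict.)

Events (time:±→running): 2:+→1 3:+→2 5:-→1 5:-→0 6:+→1 6:+→2 7:+→3 … peak 3.

3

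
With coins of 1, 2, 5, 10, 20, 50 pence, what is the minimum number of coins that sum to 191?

6

191 = 3×50 + 2×20 + 1×1
Total coins = 3 + 2 + 1 = 6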